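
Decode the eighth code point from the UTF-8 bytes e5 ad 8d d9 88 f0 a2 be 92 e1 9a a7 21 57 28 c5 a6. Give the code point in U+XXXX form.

Offset 0: leading byte 0xE5 = 11100101 → 3-byte char #1 = E5 AD 8D.
Offset 3: leading byte 0xD9 = 11011001 → 2-byte char #2 = D9 88.
Offset 5: leading byte 0xF0 = 11110000 → 4-byte char #3 = F0 A2 BE 92.
Offset 9: leading byte 0xE1 = 11100001 → 3-byte char #4 = E1 9A A7.
Offset 12: leading byte 0x21 = 00100001 → 1-byte char #5 = 21.
Offset 13: leading byte 0x57 = 01010111 → 1-byte char #6 = 57.
Offset 14: leading byte 0x28 = 00101000 → 1-byte char #7 = 28.
Offset 15: leading byte 0xC5 = 11000101 → 2-byte char #8 = C5 A6.
Leading byte 0xC5 = 11000101 matches 110xxxxx → 2-byte sequence.
Byte 1: 0xC5 = 11000101, payload 00101 (5 bits).
Byte 2: 0xA6 = 10100110 (10xxxxxx ✓), payload 100110.
Concatenate: 00101100110 = 0x166 (11 bits → U+0166).

U+0166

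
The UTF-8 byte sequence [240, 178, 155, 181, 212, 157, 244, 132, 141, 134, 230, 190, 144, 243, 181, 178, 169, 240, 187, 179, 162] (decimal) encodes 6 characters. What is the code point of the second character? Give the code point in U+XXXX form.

Offset 0: leading byte 0xF0 = 11110000 → 4-byte char #1 = F0 B2 9B B5.
Offset 4: leading byte 0xD4 = 11010100 → 2-byte char #2 = D4 9D.
Leading byte 0xD4 = 11010100 matches 110xxxxx → 2-byte sequence.
Byte 1: 0xD4 = 11010100, payload 10100 (5 bits).
Byte 2: 0x9D = 10011101 (10xxxxxx ✓), payload 011101.
Concatenate: 10100011101 = 0x51D (11 bits → U+051D).

U+051D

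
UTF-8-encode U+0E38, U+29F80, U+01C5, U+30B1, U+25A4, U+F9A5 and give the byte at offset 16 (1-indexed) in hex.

1-indexed offset 16 is 0-indexed offset 15.
U+0E38 → 3-byte form E0 B8 B8 at offsets 0–2.
U+29F80 → 4-byte form F0 A9 BE 80 at offsets 3–6.
U+01C5 → 2-byte form C7 85 at offsets 7–8.
U+30B1 → 3-byte form E3 82 B1 at offsets 9–11.
U+25A4 → 3-byte form E2 96 A4 at offsets 12–14.
U+F9A5 → 3-byte form EF A6 A5 at offsets 15–17.
Offset 15 falls in char 6's range; it's byte 1 of EF A6 A5 = 0xEF.

0xEF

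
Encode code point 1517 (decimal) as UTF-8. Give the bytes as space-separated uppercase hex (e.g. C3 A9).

U+05ED = 0x5ED = 1517 decimal. In range U+0080–U+07FF → 2-byte form: 110xxxxx 10xxxxxx.
Binary (11 bits): 10111101101.
Split 5+6: 10111 | 101101.
Byte 1: 11010111 = 0xD7.
Byte 2: 10101101 = 0xAD.

D7 AD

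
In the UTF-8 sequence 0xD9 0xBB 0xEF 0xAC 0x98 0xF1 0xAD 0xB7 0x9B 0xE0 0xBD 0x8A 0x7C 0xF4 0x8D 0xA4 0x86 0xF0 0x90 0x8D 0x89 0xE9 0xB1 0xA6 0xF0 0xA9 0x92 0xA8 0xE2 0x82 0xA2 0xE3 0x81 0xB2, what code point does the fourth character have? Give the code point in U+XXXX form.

U+0F4A

Offset 0: leading byte 0xD9 = 11011001 → 2-byte char #1 = D9 BB.
Offset 2: leading byte 0xEF = 11101111 → 3-byte char #2 = EF AC 98.
Offset 5: leading byte 0xF1 = 11110001 → 4-byte char #3 = F1 AD B7 9B.
Offset 9: leading byte 0xE0 = 11100000 → 3-byte char #4 = E0 BD 8A.
Leading byte 0xE0 = 11100000 matches 1110xxxx → 3-byte sequence.
Byte 1: 0xE0 = 11100000, payload 0000 (4 bits).
Byte 2: 0xBD = 10111101 (10xxxxxx ✓), payload 111101.
Byte 3: 0x8A = 10001010 (10xxxxxx ✓), payload 001010.
Concatenate: 0000111101001010 = 0xF4A (16 bits → U+0F4A).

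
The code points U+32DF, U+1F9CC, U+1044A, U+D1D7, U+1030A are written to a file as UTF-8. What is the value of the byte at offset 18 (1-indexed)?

0x8A

1-indexed offset 18 is 0-indexed offset 17.
U+32DF → 3-byte form E3 8B 9F at offsets 0–2.
U+1F9CC → 4-byte form F0 9F A7 8C at offsets 3–6.
U+1044A → 4-byte form F0 90 91 8A at offsets 7–10.
U+D1D7 → 3-byte form ED 87 97 at offsets 11–13.
U+1030A → 4-byte form F0 90 8C 8A at offsets 14–17.
Offset 17 falls in char 5's range; it's byte 4 of F0 90 8C 8A = 0x8A.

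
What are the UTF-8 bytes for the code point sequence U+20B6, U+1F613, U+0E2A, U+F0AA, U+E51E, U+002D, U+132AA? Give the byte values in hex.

E2 82 B6 F0 9F 98 93 E0 B8 AA EF 82 AA EE 94 9E 2D F0 93 8A AA

U+20B6: 3-byte form → E2 82 B6.
U+1F613: 4-byte form → F0 9F 98 93.
U+0E2A: 3-byte form → E0 B8 AA.
U+F0AA: 3-byte form → EF 82 AA.
U+E51E: 3-byte form → EE 94 9E.
U+002D: 1-byte form → 2D.
U+132AA: 4-byte form → F0 93 8A AA.
Concatenated (21 bytes): E2 82 B6 F0 9F 98 93 E0 B8 AA EF 82 AA EE 94 9E 2D F0 93 8A AA.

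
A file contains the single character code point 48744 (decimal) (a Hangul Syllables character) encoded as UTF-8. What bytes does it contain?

U+BE68 = 0xBE68 = 48744 decimal. In range U+0800–U+FFFF → 3-byte form: 1110xxxx 10xxxxxx 10xxxxxx.
Binary (16 bits): 1011111001101000.
Split 4+6+6: 1011 | 111001 | 101000.
Byte 1: 11101011 = 0xEB.
Byte 2: 10111001 = 0xB9.
Byte 3: 10101000 = 0xA8.

EB B9 A8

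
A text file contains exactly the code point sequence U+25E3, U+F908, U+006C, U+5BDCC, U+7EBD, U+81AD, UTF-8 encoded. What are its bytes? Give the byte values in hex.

U+25E3: 3-byte form → E2 97 A3.
U+F908: 3-byte form → EF A4 88.
U+006C: 1-byte form → 6C.
U+5BDCC: 4-byte form → F1 9B B7 8C.
U+7EBD: 3-byte form → E7 BA BD.
U+81AD: 3-byte form → E8 86 AD.
Concatenated (17 bytes): E2 97 A3 EF A4 88 6C F1 9B B7 8C E7 BA BD E8 86 AD.

E2 97 A3 EF A4 88 6C F1 9B B7 8C E7 BA BD E8 86 AD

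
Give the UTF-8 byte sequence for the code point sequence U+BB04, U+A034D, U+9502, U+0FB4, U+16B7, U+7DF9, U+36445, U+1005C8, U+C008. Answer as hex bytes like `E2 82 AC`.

U+BB04: 3-byte form → EB AC 84.
U+A034D: 4-byte form → F2 A0 8D 8D.
U+9502: 3-byte form → E9 94 82.
U+0FB4: 3-byte form → E0 BE B4.
U+16B7: 3-byte form → E1 9A B7.
U+7DF9: 3-byte form → E7 B7 B9.
U+36445: 4-byte form → F0 B6 91 85.
U+1005C8: 4-byte form → F4 80 97 88.
U+C008: 3-byte form → EC 80 88.
Concatenated (30 bytes): EB AC 84 F2 A0 8D 8D E9 94 82 E0 BE B4 E1 9A B7 E7 B7 B9 F0 B6 91 85 F4 80 97 88 EC 80 88.

EB AC 84 F2 A0 8D 8D E9 94 82 E0 BE B4 E1 9A B7 E7 B7 B9 F0 B6 91 85 F4 80 97 88 EC 80 88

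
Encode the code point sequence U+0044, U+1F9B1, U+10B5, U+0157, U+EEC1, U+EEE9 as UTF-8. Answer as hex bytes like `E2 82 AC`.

U+0044: 1-byte form → 44.
U+1F9B1: 4-byte form → F0 9F A6 B1.
U+10B5: 3-byte form → E1 82 B5.
U+0157: 2-byte form → C5 97.
U+EEC1: 3-byte form → EE BB 81.
U+EEE9: 3-byte form → EE BB A9.
Concatenated (16 bytes): 44 F0 9F A6 B1 E1 82 B5 C5 97 EE BB 81 EE BB A9.

44 F0 9F A6 B1 E1 82 B5 C5 97 EE BB 81 EE BB A9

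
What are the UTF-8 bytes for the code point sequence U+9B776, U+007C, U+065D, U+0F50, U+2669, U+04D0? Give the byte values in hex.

U+9B776: 4-byte form → F2 9B 9D B6.
U+007C: 1-byte form → 7C.
U+065D: 2-byte form → D9 9D.
U+0F50: 3-byte form → E0 BD 90.
U+2669: 3-byte form → E2 99 A9.
U+04D0: 2-byte form → D3 90.
Concatenated (15 bytes): F2 9B 9D B6 7C D9 9D E0 BD 90 E2 99 A9 D3 90.

F2 9B 9D B6 7C D9 9D E0 BD 90 E2 99 A9 D3 90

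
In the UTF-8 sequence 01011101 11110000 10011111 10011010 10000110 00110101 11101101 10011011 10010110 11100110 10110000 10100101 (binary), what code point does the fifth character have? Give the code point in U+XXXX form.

U+6C25

Offset 0: leading byte 0x5D = 01011101 → 1-byte char #1 = 5D.
Offset 1: leading byte 0xF0 = 11110000 → 4-byte char #2 = F0 9F 9A 86.
Offset 5: leading byte 0x35 = 00110101 → 1-byte char #3 = 35.
Offset 6: leading byte 0xED = 11101101 → 3-byte char #4 = ED 9B 96.
Offset 9: leading byte 0xE6 = 11100110 → 3-byte char #5 = E6 B0 A5.
Leading byte 0xE6 = 11100110 matches 1110xxxx → 3-byte sequence.
Byte 1: 0xE6 = 11100110, payload 0110 (4 bits).
Byte 2: 0xB0 = 10110000 (10xxxxxx ✓), payload 110000.
Byte 3: 0xA5 = 10100101 (10xxxxxx ✓), payload 100101.
Concatenate: 0110110000100101 = 0x6C25 (16 bits → U+6C25).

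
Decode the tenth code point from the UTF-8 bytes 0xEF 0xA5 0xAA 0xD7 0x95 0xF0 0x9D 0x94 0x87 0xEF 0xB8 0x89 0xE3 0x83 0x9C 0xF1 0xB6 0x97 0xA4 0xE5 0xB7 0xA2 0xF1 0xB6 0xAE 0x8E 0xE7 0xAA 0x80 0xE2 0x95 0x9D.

U+255D

Offset 0: leading byte 0xEF = 11101111 → 3-byte char #1 = EF A5 AA.
Offset 3: leading byte 0xD7 = 11010111 → 2-byte char #2 = D7 95.
Offset 5: leading byte 0xF0 = 11110000 → 4-byte char #3 = F0 9D 94 87.
Offset 9: leading byte 0xEF = 11101111 → 3-byte char #4 = EF B8 89.
Offset 12: leading byte 0xE3 = 11100011 → 3-byte char #5 = E3 83 9C.
Offset 15: leading byte 0xF1 = 11110001 → 4-byte char #6 = F1 B6 97 A4.
Offset 19: leading byte 0xE5 = 11100101 → 3-byte char #7 = E5 B7 A2.
Offset 22: leading byte 0xF1 = 11110001 → 4-byte char #8 = F1 B6 AE 8E.
Offset 26: leading byte 0xE7 = 11100111 → 3-byte char #9 = E7 AA 80.
Offset 29: leading byte 0xE2 = 11100010 → 3-byte char #10 = E2 95 9D.
Leading byte 0xE2 = 11100010 matches 1110xxxx → 3-byte sequence.
Byte 1: 0xE2 = 11100010, payload 0010 (4 bits).
Byte 2: 0x95 = 10010101 (10xxxxxx ✓), payload 010101.
Byte 3: 0x9D = 10011101 (10xxxxxx ✓), payload 011101.
Concatenate: 0010010101011101 = 0x255D (16 bits → U+255D).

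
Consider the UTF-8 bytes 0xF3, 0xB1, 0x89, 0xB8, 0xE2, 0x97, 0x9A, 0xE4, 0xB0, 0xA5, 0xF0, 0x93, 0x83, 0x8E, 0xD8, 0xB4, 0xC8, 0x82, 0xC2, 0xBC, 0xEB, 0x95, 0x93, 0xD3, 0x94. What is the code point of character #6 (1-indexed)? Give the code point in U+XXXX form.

Offset 0: leading byte 0xF3 = 11110011 → 4-byte char #1 = F3 B1 89 B8.
Offset 4: leading byte 0xE2 = 11100010 → 3-byte char #2 = E2 97 9A.
Offset 7: leading byte 0xE4 = 11100100 → 3-byte char #3 = E4 B0 A5.
Offset 10: leading byte 0xF0 = 11110000 → 4-byte char #4 = F0 93 83 8E.
Offset 14: leading byte 0xD8 = 11011000 → 2-byte char #5 = D8 B4.
Offset 16: leading byte 0xC8 = 11001000 → 2-byte char #6 = C8 82.
Leading byte 0xC8 = 11001000 matches 110xxxxx → 2-byte sequence.
Byte 1: 0xC8 = 11001000, payload 01000 (5 bits).
Byte 2: 0x82 = 10000010 (10xxxxxx ✓), payload 000010.
Concatenate: 01000000010 = 0x202 (11 bits → U+0202).

U+0202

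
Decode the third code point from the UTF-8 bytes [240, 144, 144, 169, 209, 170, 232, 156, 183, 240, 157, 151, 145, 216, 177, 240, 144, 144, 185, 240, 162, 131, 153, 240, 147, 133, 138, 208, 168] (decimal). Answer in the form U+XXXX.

Offset 0: leading byte 0xF0 = 11110000 → 4-byte char #1 = F0 90 90 A9.
Offset 4: leading byte 0xD1 = 11010001 → 2-byte char #2 = D1 AA.
Offset 6: leading byte 0xE8 = 11101000 → 3-byte char #3 = E8 9C B7.
Leading byte 0xE8 = 11101000 matches 1110xxxx → 3-byte sequence.
Byte 1: 0xE8 = 11101000, payload 1000 (4 bits).
Byte 2: 0x9C = 10011100 (10xxxxxx ✓), payload 011100.
Byte 3: 0xB7 = 10110111 (10xxxxxx ✓), payload 110111.
Concatenate: 1000011100110111 = 0x8737 (16 bits → U+8737).

U+8737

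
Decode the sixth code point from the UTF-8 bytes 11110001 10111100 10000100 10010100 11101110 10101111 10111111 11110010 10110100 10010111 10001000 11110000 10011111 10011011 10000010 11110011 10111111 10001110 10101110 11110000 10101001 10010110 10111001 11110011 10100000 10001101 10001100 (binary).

U+295B9

Offset 0: leading byte 0xF1 = 11110001 → 4-byte char #1 = F1 BC 84 94.
Offset 4: leading byte 0xEE = 11101110 → 3-byte char #2 = EE AF BF.
Offset 7: leading byte 0xF2 = 11110010 → 4-byte char #3 = F2 B4 97 88.
Offset 11: leading byte 0xF0 = 11110000 → 4-byte char #4 = F0 9F 9B 82.
Offset 15: leading byte 0xF3 = 11110011 → 4-byte char #5 = F3 BF 8E AE.
Offset 19: leading byte 0xF0 = 11110000 → 4-byte char #6 = F0 A9 96 B9.
Leading byte 0xF0 = 11110000 matches 11110xxx → 4-byte sequence.
Byte 1: 0xF0 = 11110000, payload 000 (3 bits).
Byte 2: 0xA9 = 10101001 (10xxxxxx ✓), payload 101001.
Byte 3: 0x96 = 10010110 (10xxxxxx ✓), payload 010110.
Byte 4: 0xB9 = 10111001 (10xxxxxx ✓), payload 111001.
Concatenate: 000101001010110111001 = 0x295B9 (21 bits → U+295B9).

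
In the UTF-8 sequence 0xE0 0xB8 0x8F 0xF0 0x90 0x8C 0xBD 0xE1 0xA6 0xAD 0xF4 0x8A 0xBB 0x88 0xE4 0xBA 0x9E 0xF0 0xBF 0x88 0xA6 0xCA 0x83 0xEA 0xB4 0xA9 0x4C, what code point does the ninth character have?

Offset 0: leading byte 0xE0 = 11100000 → 3-byte char #1 = E0 B8 8F.
Offset 3: leading byte 0xF0 = 11110000 → 4-byte char #2 = F0 90 8C BD.
Offset 7: leading byte 0xE1 = 11100001 → 3-byte char #3 = E1 A6 AD.
Offset 10: leading byte 0xF4 = 11110100 → 4-byte char #4 = F4 8A BB 88.
Offset 14: leading byte 0xE4 = 11100100 → 3-byte char #5 = E4 BA 9E.
Offset 17: leading byte 0xF0 = 11110000 → 4-byte char #6 = F0 BF 88 A6.
Offset 21: leading byte 0xCA = 11001010 → 2-byte char #7 = CA 83.
Offset 23: leading byte 0xEA = 11101010 → 3-byte char #8 = EA B4 A9.
Offset 26: leading byte 0x4C = 01001100 → 1-byte char #9 = 4C.
Leading byte 0x4C = 01001100 matches 0xxxxxxx → 1-byte sequence.
Byte 1: 0x4C = 01001100, payload 1001100 (7 bits).
Concatenate: 1001100 = 0x4C (7 bits → U+004C).

U+004C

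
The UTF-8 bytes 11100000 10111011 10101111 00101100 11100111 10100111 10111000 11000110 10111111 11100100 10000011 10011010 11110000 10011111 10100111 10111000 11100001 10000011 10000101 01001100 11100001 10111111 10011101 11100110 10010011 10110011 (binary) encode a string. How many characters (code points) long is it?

Byte at offset 0: 0xE0 = 11100000 → 3-byte char (#1). Advance 3.
Byte at offset 3: 0x2C = 00101100 → 1-byte char (#2). Advance 1.
Byte at offset 4: 0xE7 = 11100111 → 3-byte char (#3). Advance 3.
Byte at offset 7: 0xC6 = 11000110 → 2-byte char (#4). Advance 2.
Byte at offset 9: 0xE4 = 11100100 → 3-byte char (#5). Advance 3.
Byte at offset 12: 0xF0 = 11110000 → 4-byte char (#6). Advance 4.
Byte at offset 16: 0xE1 = 11100001 → 3-byte char (#7). Advance 3.
Byte at offset 19: 0x4C = 01001100 → 1-byte char (#8). Advance 1.
Byte at offset 20: 0xE1 = 11100001 → 3-byte char (#9). Advance 3.
Byte at offset 23: 0xE6 = 11100110 → 3-byte char (#10). Advance 3.
Reached end at offset 26 after 10 code points.

10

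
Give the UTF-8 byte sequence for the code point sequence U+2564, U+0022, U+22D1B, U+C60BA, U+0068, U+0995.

U+2564: 3-byte form → E2 95 A4.
U+0022: 1-byte form → 22.
U+22D1B: 4-byte form → F0 A2 B4 9B.
U+C60BA: 4-byte form → F3 86 82 BA.
U+0068: 1-byte form → 68.
U+0995: 3-byte form → E0 A6 95.
Concatenated (16 bytes): E2 95 A4 22 F0 A2 B4 9B F3 86 82 BA 68 E0 A6 95.

E2 95 A4 22 F0 A2 B4 9B F3 86 82 BA 68 E0 A6 95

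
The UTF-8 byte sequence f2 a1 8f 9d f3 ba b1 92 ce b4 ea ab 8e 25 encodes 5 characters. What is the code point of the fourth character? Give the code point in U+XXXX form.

Offset 0: leading byte 0xF2 = 11110010 → 4-byte char #1 = F2 A1 8F 9D.
Offset 4: leading byte 0xF3 = 11110011 → 4-byte char #2 = F3 BA B1 92.
Offset 8: leading byte 0xCE = 11001110 → 2-byte char #3 = CE B4.
Offset 10: leading byte 0xEA = 11101010 → 3-byte char #4 = EA AB 8E.
Leading byte 0xEA = 11101010 matches 1110xxxx → 3-byte sequence.
Byte 1: 0xEA = 11101010, payload 1010 (4 bits).
Byte 2: 0xAB = 10101011 (10xxxxxx ✓), payload 101011.
Byte 3: 0x8E = 10001110 (10xxxxxx ✓), payload 001110.
Concatenate: 1010101011001110 = 0xAACE (16 bits → U+AACE).

U+AACE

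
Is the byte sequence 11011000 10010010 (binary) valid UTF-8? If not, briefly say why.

valid

Leading byte 0xD8 = 11011000 → 2-byte form.
Continuation bytes 0x92=10010010 all match 10xxxxxx.
Decoded value 0x612 is ≥ 0x80 (shortest form) and not a surrogate.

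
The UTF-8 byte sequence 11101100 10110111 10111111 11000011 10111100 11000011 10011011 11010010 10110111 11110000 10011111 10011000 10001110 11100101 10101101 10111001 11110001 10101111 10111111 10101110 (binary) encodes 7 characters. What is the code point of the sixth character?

U+5B79

Offset 0: leading byte 0xEC = 11101100 → 3-byte char #1 = EC B7 BF.
Offset 3: leading byte 0xC3 = 11000011 → 2-byte char #2 = C3 BC.
Offset 5: leading byte 0xC3 = 11000011 → 2-byte char #3 = C3 9B.
Offset 7: leading byte 0xD2 = 11010010 → 2-byte char #4 = D2 B7.
Offset 9: leading byte 0xF0 = 11110000 → 4-byte char #5 = F0 9F 98 8E.
Offset 13: leading byte 0xE5 = 11100101 → 3-byte char #6 = E5 AD B9.
Leading byte 0xE5 = 11100101 matches 1110xxxx → 3-byte sequence.
Byte 1: 0xE5 = 11100101, payload 0101 (4 bits).
Byte 2: 0xAD = 10101101 (10xxxxxx ✓), payload 101101.
Byte 3: 0xB9 = 10111001 (10xxxxxx ✓), payload 111001.
Concatenate: 0101101101111001 = 0x5B79 (16 bits → U+5B79).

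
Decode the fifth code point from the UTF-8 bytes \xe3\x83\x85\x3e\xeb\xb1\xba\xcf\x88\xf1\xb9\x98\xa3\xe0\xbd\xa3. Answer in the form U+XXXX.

Offset 0: leading byte 0xE3 = 11100011 → 3-byte char #1 = E3 83 85.
Offset 3: leading byte 0x3E = 00111110 → 1-byte char #2 = 3E.
Offset 4: leading byte 0xEB = 11101011 → 3-byte char #3 = EB B1 BA.
Offset 7: leading byte 0xCF = 11001111 → 2-byte char #4 = CF 88.
Offset 9: leading byte 0xF1 = 11110001 → 4-byte char #5 = F1 B9 98 A3.
Leading byte 0xF1 = 11110001 matches 11110xxx → 4-byte sequence.
Byte 1: 0xF1 = 11110001, payload 001 (3 bits).
Byte 2: 0xB9 = 10111001 (10xxxxxx ✓), payload 111001.
Byte 3: 0x98 = 10011000 (10xxxxxx ✓), payload 011000.
Byte 4: 0xA3 = 10100011 (10xxxxxx ✓), payload 100011.
Concatenate: 001111001011000100011 = 0x79623 (21 bits → U+79623).

U+79623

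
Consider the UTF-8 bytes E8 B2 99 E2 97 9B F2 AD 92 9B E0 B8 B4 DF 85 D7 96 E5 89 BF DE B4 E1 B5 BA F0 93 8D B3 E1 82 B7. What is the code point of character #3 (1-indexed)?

Offset 0: leading byte 0xE8 = 11101000 → 3-byte char #1 = E8 B2 99.
Offset 3: leading byte 0xE2 = 11100010 → 3-byte char #2 = E2 97 9B.
Offset 6: leading byte 0xF2 = 11110010 → 4-byte char #3 = F2 AD 92 9B.
Leading byte 0xF2 = 11110010 matches 11110xxx → 4-byte sequence.
Byte 1: 0xF2 = 11110010, payload 010 (3 bits).
Byte 2: 0xAD = 10101101 (10xxxxxx ✓), payload 101101.
Byte 3: 0x92 = 10010010 (10xxxxxx ✓), payload 010010.
Byte 4: 0x9B = 10011011 (10xxxxxx ✓), payload 011011.
Concatenate: 010101101010010011011 = 0xAD49B (21 bits → U+AD49B).

U+AD49B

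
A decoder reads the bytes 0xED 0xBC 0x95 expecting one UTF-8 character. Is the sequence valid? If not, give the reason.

invalid (encodes a surrogate (U+D800–U+DFFF))

Structurally a 3-byte sequence; payload = 0xDF15.
But 0xDF15 is in U+D800–U+DFFF, the surrogate range. Surrogates are not Unicode scalar values and are forbidden in UTF-8.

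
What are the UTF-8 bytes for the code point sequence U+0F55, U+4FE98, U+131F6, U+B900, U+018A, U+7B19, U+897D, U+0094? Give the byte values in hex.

E0 BD 95 F1 8F BA 98 F0 93 87 B6 EB A4 80 C6 8A E7 AC 99 E8 A5 BD C2 94

U+0F55: 3-byte form → E0 BD 95.
U+4FE98: 4-byte form → F1 8F BA 98.
U+131F6: 4-byte form → F0 93 87 B6.
U+B900: 3-byte form → EB A4 80.
U+018A: 2-byte form → C6 8A.
U+7B19: 3-byte form → E7 AC 99.
U+897D: 3-byte form → E8 A5 BD.
U+0094: 2-byte form → C2 94.
Concatenated (24 bytes): E0 BD 95 F1 8F BA 98 F0 93 87 B6 EB A4 80 C6 8A E7 AC 99 E8 A5 BD C2 94.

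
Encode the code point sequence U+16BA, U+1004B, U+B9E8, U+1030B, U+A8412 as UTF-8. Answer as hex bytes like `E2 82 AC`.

E1 9A BA F0 90 81 8B EB A7 A8 F0 90 8C 8B F2 A8 90 92

U+16BA: 3-byte form → E1 9A BA.
U+1004B: 4-byte form → F0 90 81 8B.
U+B9E8: 3-byte form → EB A7 A8.
U+1030B: 4-byte form → F0 90 8C 8B.
U+A8412: 4-byte form → F2 A8 90 92.
Concatenated (18 bytes): E1 9A BA F0 90 81 8B EB A7 A8 F0 90 8C 8B F2 A8 90 92.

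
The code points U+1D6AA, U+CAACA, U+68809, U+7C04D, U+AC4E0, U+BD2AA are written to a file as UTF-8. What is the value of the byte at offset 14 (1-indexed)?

0xBC

1-indexed offset 14 is 0-indexed offset 13.
U+1D6AA → 4-byte form F0 9D 9A AA at offsets 0–3.
U+CAACA → 4-byte form F3 8A AB 8A at offsets 4–7.
U+68809 → 4-byte form F1 A8 A0 89 at offsets 8–11.
U+7C04D → 4-byte form F1 BC 81 8D at offsets 12–15.
Offset 13 falls in char 4's range; it's byte 2 of F1 BC 81 8D = 0xBC.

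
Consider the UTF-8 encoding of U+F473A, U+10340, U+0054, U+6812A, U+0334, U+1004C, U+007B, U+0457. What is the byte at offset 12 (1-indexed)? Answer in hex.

0x84

1-indexed offset 12 is 0-indexed offset 11.
U+F473A → 4-byte form F3 B4 9C BA at offsets 0–3.
U+10340 → 4-byte form F0 90 8D 80 at offsets 4–7.
U+0054 → 1-byte form 54 at offsets 8–8.
U+6812A → 4-byte form F1 A8 84 AA at offsets 9–12.
Offset 11 falls in char 4's range; it's byte 3 of F1 A8 84 AA = 0x84.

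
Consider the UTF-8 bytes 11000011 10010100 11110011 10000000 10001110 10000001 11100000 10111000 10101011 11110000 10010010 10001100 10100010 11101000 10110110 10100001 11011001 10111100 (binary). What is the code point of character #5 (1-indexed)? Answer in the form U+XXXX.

Offset 0: leading byte 0xC3 = 11000011 → 2-byte char #1 = C3 94.
Offset 2: leading byte 0xF3 = 11110011 → 4-byte char #2 = F3 80 8E 81.
Offset 6: leading byte 0xE0 = 11100000 → 3-byte char #3 = E0 B8 AB.
Offset 9: leading byte 0xF0 = 11110000 → 4-byte char #4 = F0 92 8C A2.
Offset 13: leading byte 0xE8 = 11101000 → 3-byte char #5 = E8 B6 A1.
Leading byte 0xE8 = 11101000 matches 1110xxxx → 3-byte sequence.
Byte 1: 0xE8 = 11101000, payload 1000 (4 bits).
Byte 2: 0xB6 = 10110110 (10xxxxxx ✓), payload 110110.
Byte 3: 0xA1 = 10100001 (10xxxxxx ✓), payload 100001.
Concatenate: 1000110110100001 = 0x8DA1 (16 bits → U+8DA1).

U+8DA1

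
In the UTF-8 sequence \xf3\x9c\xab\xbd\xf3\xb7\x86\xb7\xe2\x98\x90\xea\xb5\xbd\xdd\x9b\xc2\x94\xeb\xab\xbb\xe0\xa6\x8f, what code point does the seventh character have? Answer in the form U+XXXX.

Offset 0: leading byte 0xF3 = 11110011 → 4-byte char #1 = F3 9C AB BD.
Offset 4: leading byte 0xF3 = 11110011 → 4-byte char #2 = F3 B7 86 B7.
Offset 8: leading byte 0xE2 = 11100010 → 3-byte char #3 = E2 98 90.
Offset 11: leading byte 0xEA = 11101010 → 3-byte char #4 = EA B5 BD.
Offset 14: leading byte 0xDD = 11011101 → 2-byte char #5 = DD 9B.
Offset 16: leading byte 0xC2 = 11000010 → 2-byte char #6 = C2 94.
Offset 18: leading byte 0xEB = 11101011 → 3-byte char #7 = EB AB BB.
Leading byte 0xEB = 11101011 matches 1110xxxx → 3-byte sequence.
Byte 1: 0xEB = 11101011, payload 1011 (4 bits).
Byte 2: 0xAB = 10101011 (10xxxxxx ✓), payload 101011.
Byte 3: 0xBB = 10111011 (10xxxxxx ✓), payload 111011.
Concatenate: 1011101011111011 = 0xBAFB (16 bits → U+BAFB).

U+BAFB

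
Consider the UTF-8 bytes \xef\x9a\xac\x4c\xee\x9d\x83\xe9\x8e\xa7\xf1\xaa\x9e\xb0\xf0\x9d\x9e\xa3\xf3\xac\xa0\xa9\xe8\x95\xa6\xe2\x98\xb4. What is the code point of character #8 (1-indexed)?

Offset 0: leading byte 0xEF = 11101111 → 3-byte char #1 = EF 9A AC.
Offset 3: leading byte 0x4C = 01001100 → 1-byte char #2 = 4C.
Offset 4: leading byte 0xEE = 11101110 → 3-byte char #3 = EE 9D 83.
Offset 7: leading byte 0xE9 = 11101001 → 3-byte char #4 = E9 8E A7.
Offset 10: leading byte 0xF1 = 11110001 → 4-byte char #5 = F1 AA 9E B0.
Offset 14: leading byte 0xF0 = 11110000 → 4-byte char #6 = F0 9D 9E A3.
Offset 18: leading byte 0xF3 = 11110011 → 4-byte char #7 = F3 AC A0 A9.
Offset 22: leading byte 0xE8 = 11101000 → 3-byte char #8 = E8 95 A6.
Leading byte 0xE8 = 11101000 matches 1110xxxx → 3-byte sequence.
Byte 1: 0xE8 = 11101000, payload 1000 (4 bits).
Byte 2: 0x95 = 10010101 (10xxxxxx ✓), payload 010101.
Byte 3: 0xA6 = 10100110 (10xxxxxx ✓), payload 100110.
Concatenate: 1000010101100110 = 0x8566 (16 bits → U+8566).

U+8566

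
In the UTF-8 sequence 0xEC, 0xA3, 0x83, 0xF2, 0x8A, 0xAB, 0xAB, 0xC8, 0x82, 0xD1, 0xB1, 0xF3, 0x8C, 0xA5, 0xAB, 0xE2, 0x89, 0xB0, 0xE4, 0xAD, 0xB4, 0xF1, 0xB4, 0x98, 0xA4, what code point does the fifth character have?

U+CC96B

Offset 0: leading byte 0xEC = 11101100 → 3-byte char #1 = EC A3 83.
Offset 3: leading byte 0xF2 = 11110010 → 4-byte char #2 = F2 8A AB AB.
Offset 7: leading byte 0xC8 = 11001000 → 2-byte char #3 = C8 82.
Offset 9: leading byte 0xD1 = 11010001 → 2-byte char #4 = D1 B1.
Offset 11: leading byte 0xF3 = 11110011 → 4-byte char #5 = F3 8C A5 AB.
Leading byte 0xF3 = 11110011 matches 11110xxx → 4-byte sequence.
Byte 1: 0xF3 = 11110011, payload 011 (3 bits).
Byte 2: 0x8C = 10001100 (10xxxxxx ✓), payload 001100.
Byte 3: 0xA5 = 10100101 (10xxxxxx ✓), payload 100101.
Byte 4: 0xAB = 10101011 (10xxxxxx ✓), payload 101011.
Concatenate: 011001100100101101011 = 0xCC96B (21 bits → U+CC96B).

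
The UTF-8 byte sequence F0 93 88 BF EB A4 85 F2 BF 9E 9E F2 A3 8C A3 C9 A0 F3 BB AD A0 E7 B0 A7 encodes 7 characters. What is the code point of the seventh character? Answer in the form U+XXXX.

U+7C27

Offset 0: leading byte 0xF0 = 11110000 → 4-byte char #1 = F0 93 88 BF.
Offset 4: leading byte 0xEB = 11101011 → 3-byte char #2 = EB A4 85.
Offset 7: leading byte 0xF2 = 11110010 → 4-byte char #3 = F2 BF 9E 9E.
Offset 11: leading byte 0xF2 = 11110010 → 4-byte char #4 = F2 A3 8C A3.
Offset 15: leading byte 0xC9 = 11001001 → 2-byte char #5 = C9 A0.
Offset 17: leading byte 0xF3 = 11110011 → 4-byte char #6 = F3 BB AD A0.
Offset 21: leading byte 0xE7 = 11100111 → 3-byte char #7 = E7 B0 A7.
Leading byte 0xE7 = 11100111 matches 1110xxxx → 3-byte sequence.
Byte 1: 0xE7 = 11100111, payload 0111 (4 bits).
Byte 2: 0xB0 = 10110000 (10xxxxxx ✓), payload 110000.
Byte 3: 0xA7 = 10100111 (10xxxxxx ✓), payload 100111.
Concatenate: 0111110000100111 = 0x7C27 (16 bits → U+7C27).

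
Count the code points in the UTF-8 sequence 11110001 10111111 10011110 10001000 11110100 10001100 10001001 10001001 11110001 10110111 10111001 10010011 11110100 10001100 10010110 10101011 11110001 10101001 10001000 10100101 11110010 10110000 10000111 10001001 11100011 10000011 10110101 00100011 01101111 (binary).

9

Byte at offset 0: 0xF1 = 11110001 → 4-byte char (#1). Advance 4.
Byte at offset 4: 0xF4 = 11110100 → 4-byte char (#2). Advance 4.
Byte at offset 8: 0xF1 = 11110001 → 4-byte char (#3). Advance 4.
Byte at offset 12: 0xF4 = 11110100 → 4-byte char (#4). Advance 4.
Byte at offset 16: 0xF1 = 11110001 → 4-byte char (#5). Advance 4.
Byte at offset 20: 0xF2 = 11110010 → 4-byte char (#6). Advance 4.
Byte at offset 24: 0xE3 = 11100011 → 3-byte char (#7). Advance 3.
Byte at offset 27: 0x23 = 00100011 → 1-byte char (#8). Advance 1.
Byte at offset 28: 0x6F = 01101111 → 1-byte char (#9). Advance 1.
Reached end at offset 29 after 9 code points.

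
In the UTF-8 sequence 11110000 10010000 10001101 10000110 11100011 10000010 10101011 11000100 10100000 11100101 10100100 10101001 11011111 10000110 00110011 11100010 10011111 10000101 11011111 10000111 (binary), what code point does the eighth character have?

Offset 0: leading byte 0xF0 = 11110000 → 4-byte char #1 = F0 90 8D 86.
Offset 4: leading byte 0xE3 = 11100011 → 3-byte char #2 = E3 82 AB.
Offset 7: leading byte 0xC4 = 11000100 → 2-byte char #3 = C4 A0.
Offset 9: leading byte 0xE5 = 11100101 → 3-byte char #4 = E5 A4 A9.
Offset 12: leading byte 0xDF = 11011111 → 2-byte char #5 = DF 86.
Offset 14: leading byte 0x33 = 00110011 → 1-byte char #6 = 33.
Offset 15: leading byte 0xE2 = 11100010 → 3-byte char #7 = E2 9F 85.
Offset 18: leading byte 0xDF = 11011111 → 2-byte char #8 = DF 87.
Leading byte 0xDF = 11011111 matches 110xxxxx → 2-byte sequence.
Byte 1: 0xDF = 11011111, payload 11111 (5 bits).
Byte 2: 0x87 = 10000111 (10xxxxxx ✓), payload 000111.
Concatenate: 11111000111 = 0x7C7 (11 bits → U+07C7).

U+07C7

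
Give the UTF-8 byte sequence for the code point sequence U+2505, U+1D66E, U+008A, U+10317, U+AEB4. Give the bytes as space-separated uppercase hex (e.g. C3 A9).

U+2505: 3-byte form → E2 94 85.
U+1D66E: 4-byte form → F0 9D 99 AE.
U+008A: 2-byte form → C2 8A.
U+10317: 4-byte form → F0 90 8C 97.
U+AEB4: 3-byte form → EA BA B4.
Concatenated (16 bytes): E2 94 85 F0 9D 99 AE C2 8A F0 90 8C 97 EA BA B4.

E2 94 85 F0 9D 99 AE C2 8A F0 90 8C 97 EA BA B4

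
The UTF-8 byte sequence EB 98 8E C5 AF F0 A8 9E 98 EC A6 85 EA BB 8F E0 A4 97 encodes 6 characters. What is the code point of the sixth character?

Offset 0: leading byte 0xEB = 11101011 → 3-byte char #1 = EB 98 8E.
Offset 3: leading byte 0xC5 = 11000101 → 2-byte char #2 = C5 AF.
Offset 5: leading byte 0xF0 = 11110000 → 4-byte char #3 = F0 A8 9E 98.
Offset 9: leading byte 0xEC = 11101100 → 3-byte char #4 = EC A6 85.
Offset 12: leading byte 0xEA = 11101010 → 3-byte char #5 = EA BB 8F.
Offset 15: leading byte 0xE0 = 11100000 → 3-byte char #6 = E0 A4 97.
Leading byte 0xE0 = 11100000 matches 1110xxxx → 3-byte sequence.
Byte 1: 0xE0 = 11100000, payload 0000 (4 bits).
Byte 2: 0xA4 = 10100100 (10xxxxxx ✓), payload 100100.
Byte 3: 0x97 = 10010111 (10xxxxxx ✓), payload 010111.
Concatenate: 0000100100010111 = 0x917 (16 bits → U+0917).

U+0917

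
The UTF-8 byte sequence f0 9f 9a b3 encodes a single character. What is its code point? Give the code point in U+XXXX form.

Leading byte 0xF0 = 11110000 matches 11110xxx → 4-byte sequence.
Byte 1: 0xF0 = 11110000, payload 000 (3 bits).
Byte 2: 0x9F = 10011111 (10xxxxxx ✓), payload 011111.
Byte 3: 0x9A = 10011010 (10xxxxxx ✓), payload 011010.
Byte 4: 0xB3 = 10110011 (10xxxxxx ✓), payload 110011.
Concatenate: 000011111011010110011 = 0x1F6B3 (21 bits → U+1F6B3).

U+1F6B3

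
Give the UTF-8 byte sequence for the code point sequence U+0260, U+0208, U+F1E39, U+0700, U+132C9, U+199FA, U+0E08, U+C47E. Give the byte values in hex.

U+0260: 2-byte form → C9 A0.
U+0208: 2-byte form → C8 88.
U+F1E39: 4-byte form → F3 B1 B8 B9.
U+0700: 2-byte form → DC 80.
U+132C9: 4-byte form → F0 93 8B 89.
U+199FA: 4-byte form → F0 99 A7 BA.
U+0E08: 3-byte form → E0 B8 88.
U+C47E: 3-byte form → EC 91 BE.
Concatenated (24 bytes): C9 A0 C8 88 F3 B1 B8 B9 DC 80 F0 93 8B 89 F0 99 A7 BA E0 B8 88 EC 91 BE.

C9 A0 C8 88 F3 B1 B8 B9 DC 80 F0 93 8B 89 F0 99 A7 BA E0 B8 88 EC 91 BE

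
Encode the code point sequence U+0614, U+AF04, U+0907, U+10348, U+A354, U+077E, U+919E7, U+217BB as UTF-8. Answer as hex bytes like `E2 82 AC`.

D8 94 EA BC 84 E0 A4 87 F0 90 8D 88 EA 8D 94 DD BE F2 91 A7 A7 F0 A1 9E BB

U+0614: 2-byte form → D8 94.
U+AF04: 3-byte form → EA BC 84.
U+0907: 3-byte form → E0 A4 87.
U+10348: 4-byte form → F0 90 8D 88.
U+A354: 3-byte form → EA 8D 94.
U+077E: 2-byte form → DD BE.
U+919E7: 4-byte form → F2 91 A7 A7.
U+217BB: 4-byte form → F0 A1 9E BB.
Concatenated (25 bytes): D8 94 EA BC 84 E0 A4 87 F0 90 8D 88 EA 8D 94 DD BE F2 91 A7 A7 F0 A1 9E BB.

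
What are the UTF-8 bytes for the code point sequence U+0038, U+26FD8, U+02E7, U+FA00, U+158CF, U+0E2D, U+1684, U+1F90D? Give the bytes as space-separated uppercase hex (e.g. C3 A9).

38 F0 A6 BF 98 CB A7 EF A8 80 F0 95 A3 8F E0 B8 AD E1 9A 84 F0 9F A4 8D

U+0038: 1-byte form → 38.
U+26FD8: 4-byte form → F0 A6 BF 98.
U+02E7: 2-byte form → CB A7.
U+FA00: 3-byte form → EF A8 80.
U+158CF: 4-byte form → F0 95 A3 8F.
U+0E2D: 3-byte form → E0 B8 AD.
U+1684: 3-byte form → E1 9A 84.
U+1F90D: 4-byte form → F0 9F A4 8D.
Concatenated (24 bytes): 38 F0 A6 BF 98 CB A7 EF A8 80 F0 95 A3 8F E0 B8 AD E1 9A 84 F0 9F A4 8D.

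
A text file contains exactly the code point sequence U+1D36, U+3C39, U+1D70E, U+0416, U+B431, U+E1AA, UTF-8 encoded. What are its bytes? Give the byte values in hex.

U+1D36: 3-byte form → E1 B4 B6.
U+3C39: 3-byte form → E3 B0 B9.
U+1D70E: 4-byte form → F0 9D 9C 8E.
U+0416: 2-byte form → D0 96.
U+B431: 3-byte form → EB 90 B1.
U+E1AA: 3-byte form → EE 86 AA.
Concatenated (18 bytes): E1 B4 B6 E3 B0 B9 F0 9D 9C 8E D0 96 EB 90 B1 EE 86 AA.

E1 B4 B6 E3 B0 B9 F0 9D 9C 8E D0 96 EB 90 B1 EE 86 AA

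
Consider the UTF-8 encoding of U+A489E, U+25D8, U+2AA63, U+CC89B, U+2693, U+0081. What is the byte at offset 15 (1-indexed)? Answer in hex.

0x9B

1-indexed offset 15 is 0-indexed offset 14.
U+A489E → 4-byte form F2 A4 A2 9E at offsets 0–3.
U+25D8 → 3-byte form E2 97 98 at offsets 4–6.
U+2AA63 → 4-byte form F0 AA A9 A3 at offsets 7–10.
U+CC89B → 4-byte form F3 8C A2 9B at offsets 11–14.
Offset 14 falls in char 4's range; it's byte 4 of F3 8C A2 9B = 0x9B.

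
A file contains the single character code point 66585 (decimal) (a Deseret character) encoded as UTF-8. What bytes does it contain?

F0 90 90 99

U+10419 = 0x10419 = 66585 decimal. In range U+10000–U+10FFFF → 4-byte form: 11110xxx 10xxxxxx 10xxxxxx 10xxxxxx.
Binary (21 bits): 000010000010000011001.
Split 3+6+6+6: 000 | 010000 | 010000 | 011001.
Byte 1: 11110000 = 0xF0.
Byte 2: 10010000 = 0x90.
Byte 3: 10010000 = 0x90.
Byte 4: 10011001 = 0x99.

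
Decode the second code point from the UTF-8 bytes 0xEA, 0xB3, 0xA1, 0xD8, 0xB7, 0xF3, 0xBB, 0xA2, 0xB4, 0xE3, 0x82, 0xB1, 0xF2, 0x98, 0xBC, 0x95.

U+0637

Offset 0: leading byte 0xEA = 11101010 → 3-byte char #1 = EA B3 A1.
Offset 3: leading byte 0xD8 = 11011000 → 2-byte char #2 = D8 B7.
Leading byte 0xD8 = 11011000 matches 110xxxxx → 2-byte sequence.
Byte 1: 0xD8 = 11011000, payload 11000 (5 bits).
Byte 2: 0xB7 = 10110111 (10xxxxxx ✓), payload 110111.
Concatenate: 11000110111 = 0x637 (11 bits → U+0637).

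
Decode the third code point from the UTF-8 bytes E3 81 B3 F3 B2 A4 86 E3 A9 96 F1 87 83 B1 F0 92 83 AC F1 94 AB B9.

Offset 0: leading byte 0xE3 = 11100011 → 3-byte char #1 = E3 81 B3.
Offset 3: leading byte 0xF3 = 11110011 → 4-byte char #2 = F3 B2 A4 86.
Offset 7: leading byte 0xE3 = 11100011 → 3-byte char #3 = E3 A9 96.
Leading byte 0xE3 = 11100011 matches 1110xxxx → 3-byte sequence.
Byte 1: 0xE3 = 11100011, payload 0011 (4 bits).
Byte 2: 0xA9 = 10101001 (10xxxxxx ✓), payload 101001.
Byte 3: 0x96 = 10010110 (10xxxxxx ✓), payload 010110.
Concatenate: 0011101001010110 = 0x3A56 (16 bits → U+3A56).

U+3A56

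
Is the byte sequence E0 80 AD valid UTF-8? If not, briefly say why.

Leading byte 0xE0 = 11100000 → 3-byte form.
Continuation bytes all match 10xxxxxx. Payload decodes to 0x2D.
But 0x2D < 0x800, the minimum for a 3-byte sequence — this is an overlong encoding.

invalid (overlong encoding)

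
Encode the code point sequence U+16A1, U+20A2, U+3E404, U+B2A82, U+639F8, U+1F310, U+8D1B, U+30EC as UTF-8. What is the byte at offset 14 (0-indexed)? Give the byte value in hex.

0xF1

U+16A1 → 3-byte form E1 9A A1 at offsets 0–2.
U+20A2 → 3-byte form E2 82 A2 at offsets 3–5.
U+3E404 → 4-byte form F0 BE 90 84 at offsets 6–9.
U+B2A82 → 4-byte form F2 B2 AA 82 at offsets 10–13.
U+639F8 → 4-byte form F1 A3 A7 B8 at offsets 14–17.
Offset 14 falls in char 5's range; it's byte 1 of F1 A3 A7 B8 = 0xF1.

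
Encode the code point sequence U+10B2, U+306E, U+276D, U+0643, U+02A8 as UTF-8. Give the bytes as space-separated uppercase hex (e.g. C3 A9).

U+10B2: 3-byte form → E1 82 B2.
U+306E: 3-byte form → E3 81 AE.
U+276D: 3-byte form → E2 9D AD.
U+0643: 2-byte form → D9 83.
U+02A8: 2-byte form → CA A8.
Concatenated (13 bytes): E1 82 B2 E3 81 AE E2 9D AD D9 83 CA A8.

E1 82 B2 E3 81 AE E2 9D AD D9 83 CA A8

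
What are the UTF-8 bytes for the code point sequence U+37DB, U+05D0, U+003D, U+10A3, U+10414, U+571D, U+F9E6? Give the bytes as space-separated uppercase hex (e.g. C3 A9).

U+37DB: 3-byte form → E3 9F 9B.
U+05D0: 2-byte form → D7 90.
U+003D: 1-byte form → 3D.
U+10A3: 3-byte form → E1 82 A3.
U+10414: 4-byte form → F0 90 90 94.
U+571D: 3-byte form → E5 9C 9D.
U+F9E6: 3-byte form → EF A7 A6.
Concatenated (19 bytes): E3 9F 9B D7 90 3D E1 82 A3 F0 90 90 94 E5 9C 9D EF A7 A6.

E3 9F 9B D7 90 3D E1 82 A3 F0 90 90 94 E5 9C 9D EF A7 A6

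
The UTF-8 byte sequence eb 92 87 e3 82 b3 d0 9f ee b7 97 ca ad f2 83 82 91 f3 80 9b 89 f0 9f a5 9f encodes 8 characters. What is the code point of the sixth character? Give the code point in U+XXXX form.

Offset 0: leading byte 0xEB = 11101011 → 3-byte char #1 = EB 92 87.
Offset 3: leading byte 0xE3 = 11100011 → 3-byte char #2 = E3 82 B3.
Offset 6: leading byte 0xD0 = 11010000 → 2-byte char #3 = D0 9F.
Offset 8: leading byte 0xEE = 11101110 → 3-byte char #4 = EE B7 97.
Offset 11: leading byte 0xCA = 11001010 → 2-byte char #5 = CA AD.
Offset 13: leading byte 0xF2 = 11110010 → 4-byte char #6 = F2 83 82 91.
Leading byte 0xF2 = 11110010 matches 11110xxx → 4-byte sequence.
Byte 1: 0xF2 = 11110010, payload 010 (3 bits).
Byte 2: 0x83 = 10000011 (10xxxxxx ✓), payload 000011.
Byte 3: 0x82 = 10000010 (10xxxxxx ✓), payload 000010.
Byte 4: 0x91 = 10010001 (10xxxxxx ✓), payload 010001.
Concatenate: 010000011000010010001 = 0x83091 (21 bits → U+83091).

U+83091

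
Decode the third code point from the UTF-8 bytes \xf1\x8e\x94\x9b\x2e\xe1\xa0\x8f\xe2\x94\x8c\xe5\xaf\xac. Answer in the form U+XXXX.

Offset 0: leading byte 0xF1 = 11110001 → 4-byte char #1 = F1 8E 94 9B.
Offset 4: leading byte 0x2E = 00101110 → 1-byte char #2 = 2E.
Offset 5: leading byte 0xE1 = 11100001 → 3-byte char #3 = E1 A0 8F.
Leading byte 0xE1 = 11100001 matches 1110xxxx → 3-byte sequence.
Byte 1: 0xE1 = 11100001, payload 0001 (4 bits).
Byte 2: 0xA0 = 10100000 (10xxxxxx ✓), payload 100000.
Byte 3: 0x8F = 10001111 (10xxxxxx ✓), payload 001111.
Concatenate: 0001100000001111 = 0x180F (16 bits → U+180F).

U+180F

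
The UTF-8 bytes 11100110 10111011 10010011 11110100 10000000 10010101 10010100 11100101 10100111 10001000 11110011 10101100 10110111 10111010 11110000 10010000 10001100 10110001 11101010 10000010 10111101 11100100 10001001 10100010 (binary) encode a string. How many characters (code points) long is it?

7

Byte at offset 0: 0xE6 = 11100110 → 3-byte char (#1). Advance 3.
Byte at offset 3: 0xF4 = 11110100 → 4-byte char (#2). Advance 4.
Byte at offset 7: 0xE5 = 11100101 → 3-byte char (#3). Advance 3.
Byte at offset 10: 0xF3 = 11110011 → 4-byte char (#4). Advance 4.
Byte at offset 14: 0xF0 = 11110000 → 4-byte char (#5). Advance 4.
Byte at offset 18: 0xEA = 11101010 → 3-byte char (#6). Advance 3.
Byte at offset 21: 0xE4 = 11100100 → 3-byte char (#7). Advance 3.
Reached end at offset 24 after 7 code points.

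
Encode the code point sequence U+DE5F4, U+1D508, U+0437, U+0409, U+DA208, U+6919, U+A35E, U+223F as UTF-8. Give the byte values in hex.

F3 9E 97 B4 F0 9D 94 88 D0 B7 D0 89 F3 9A 88 88 E6 A4 99 EA 8D 9E E2 88 BF

U+DE5F4: 4-byte form → F3 9E 97 B4.
U+1D508: 4-byte form → F0 9D 94 88.
U+0437: 2-byte form → D0 B7.
U+0409: 2-byte form → D0 89.
U+DA208: 4-byte form → F3 9A 88 88.
U+6919: 3-byte form → E6 A4 99.
U+A35E: 3-byte form → EA 8D 9E.
U+223F: 3-byte form → E2 88 BF.
Concatenated (25 bytes): F3 9E 97 B4 F0 9D 94 88 D0 B7 D0 89 F3 9A 88 88 E6 A4 99 EA 8D 9E E2 88 BF.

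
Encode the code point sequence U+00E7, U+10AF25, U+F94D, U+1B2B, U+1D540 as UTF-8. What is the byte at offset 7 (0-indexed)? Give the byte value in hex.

0xA5

U+00E7 → 2-byte form C3 A7 at offsets 0–1.
U+10AF25 → 4-byte form F4 8A BC A5 at offsets 2–5.
U+F94D → 3-byte form EF A5 8D at offsets 6–8.
Offset 7 falls in char 3's range; it's byte 2 of EF A5 8D = 0xA5.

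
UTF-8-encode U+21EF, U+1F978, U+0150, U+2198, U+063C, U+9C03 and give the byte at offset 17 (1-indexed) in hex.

0x83

1-indexed offset 17 is 0-indexed offset 16.
U+21EF → 3-byte form E2 87 AF at offsets 0–2.
U+1F978 → 4-byte form F0 9F A5 B8 at offsets 3–6.
U+0150 → 2-byte form C5 90 at offsets 7–8.
U+2198 → 3-byte form E2 86 98 at offsets 9–11.
U+063C → 2-byte form D8 BC at offsets 12–13.
U+9C03 → 3-byte form E9 B0 83 at offsets 14–16.
Offset 16 falls in char 6's range; it's byte 3 of E9 B0 83 = 0x83.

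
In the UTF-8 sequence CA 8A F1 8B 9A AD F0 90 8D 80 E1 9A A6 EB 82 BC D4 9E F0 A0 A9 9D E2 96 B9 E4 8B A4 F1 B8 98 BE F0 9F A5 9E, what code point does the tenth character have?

U+7863E

Offset 0: leading byte 0xCA = 11001010 → 2-byte char #1 = CA 8A.
Offset 2: leading byte 0xF1 = 11110001 → 4-byte char #2 = F1 8B 9A AD.
Offset 6: leading byte 0xF0 = 11110000 → 4-byte char #3 = F0 90 8D 80.
Offset 10: leading byte 0xE1 = 11100001 → 3-byte char #4 = E1 9A A6.
Offset 13: leading byte 0xEB = 11101011 → 3-byte char #5 = EB 82 BC.
Offset 16: leading byte 0xD4 = 11010100 → 2-byte char #6 = D4 9E.
Offset 18: leading byte 0xF0 = 11110000 → 4-byte char #7 = F0 A0 A9 9D.
Offset 22: leading byte 0xE2 = 11100010 → 3-byte char #8 = E2 96 B9.
Offset 25: leading byte 0xE4 = 11100100 → 3-byte char #9 = E4 8B A4.
Offset 28: leading byte 0xF1 = 11110001 → 4-byte char #10 = F1 B8 98 BE.
Leading byte 0xF1 = 11110001 matches 11110xxx → 4-byte sequence.
Byte 1: 0xF1 = 11110001, payload 001 (3 bits).
Byte 2: 0xB8 = 10111000 (10xxxxxx ✓), payload 111000.
Byte 3: 0x98 = 10011000 (10xxxxxx ✓), payload 011000.
Byte 4: 0xBE = 10111110 (10xxxxxx ✓), payload 111110.
Concatenate: 001111000011000111110 = 0x7863E (21 bits → U+7863E).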